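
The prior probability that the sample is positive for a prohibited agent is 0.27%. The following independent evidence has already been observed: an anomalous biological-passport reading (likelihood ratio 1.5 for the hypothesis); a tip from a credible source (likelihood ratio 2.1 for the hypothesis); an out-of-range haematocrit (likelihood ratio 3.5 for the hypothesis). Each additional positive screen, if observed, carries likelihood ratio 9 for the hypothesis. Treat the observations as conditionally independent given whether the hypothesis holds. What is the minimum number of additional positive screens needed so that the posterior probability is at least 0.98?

4

Prior odds = 0.0027/0.9973 = 27/9973.
Combined Bayes factor of the evidence already in hand = 1.5 × 2.1 × 3.5 = 11.025.
Odds after that evidence = (27/9973) × 11.025 = 11907/398920.
Target odds = 0.98/0.02 = 49.
Need 9ⁿ ≥ 49 ÷ (11907/398920) = 398920/243.
9³ = 729 falls short of 398920/243 but 9⁴ = 6561 reaches it, so n = 4.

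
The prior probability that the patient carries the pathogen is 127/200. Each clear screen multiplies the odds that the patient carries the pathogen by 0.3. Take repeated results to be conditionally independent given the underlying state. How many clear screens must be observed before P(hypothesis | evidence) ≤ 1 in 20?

Prior odds = 0.635/0.365 = 127/73.
Likelihood ratio per clear screen = 0.3.
Target odds: 0.05 ÷ 0.95 = 1/19.
Need (127/73) × 0.3ⁿ ≤ 1/19, i.e. 0.3ⁿ ≤ 73/2413.
0.3² = 0.09 is still above 73/2413 but 0.3³ = 0.027 is at or below it, so n = 3.

3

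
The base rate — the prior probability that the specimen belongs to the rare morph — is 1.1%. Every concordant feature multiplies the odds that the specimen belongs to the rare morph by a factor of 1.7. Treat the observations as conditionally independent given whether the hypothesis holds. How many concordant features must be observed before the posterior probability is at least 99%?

Prior odds = 0.011/0.989 = 11/989.
Likelihood ratio per concordant feature = 1.7.
Target posterior odds = 0.99/0.01 = 99.
Require 1.7ⁿ ≥ 99 ÷ (11/989) = 8901.
1.7¹⁷ ≈8272.4 falls short of 8901 but 1.7¹⁸ ≈14063.1 reaches it, so n = 18.

18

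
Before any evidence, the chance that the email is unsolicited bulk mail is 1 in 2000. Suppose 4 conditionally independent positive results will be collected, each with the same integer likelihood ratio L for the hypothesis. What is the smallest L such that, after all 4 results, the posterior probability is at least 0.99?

22

Prior odds = 0.0005/0.9995 = 1/1999.
Target odds = 0.99/0.01 = 99.
Need L⁴ ≥ 99 ÷ (1/1999) = 197901.
21⁴ = 194481 < 197901 ≤ 234256 = 22⁴, so L = 22.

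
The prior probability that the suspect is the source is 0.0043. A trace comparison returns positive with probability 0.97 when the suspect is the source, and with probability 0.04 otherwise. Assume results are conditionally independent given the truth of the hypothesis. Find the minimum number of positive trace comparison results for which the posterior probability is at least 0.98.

3

Prior odds = 0.0043/0.9957 = 43/9957.
Likelihood ratio of a positive result = 0.97/0.04 = 24.25.
Target posterior odds = 0.98/0.02 = 49.
Need (43/9957) × 24.25ⁿ ≥ 49, i.e. 24.25ⁿ ≥ 487893/43.
24.25² = 588.0625 falls short of 487893/43 but 24.25³ = 912673/64 reaches it, so n = 3.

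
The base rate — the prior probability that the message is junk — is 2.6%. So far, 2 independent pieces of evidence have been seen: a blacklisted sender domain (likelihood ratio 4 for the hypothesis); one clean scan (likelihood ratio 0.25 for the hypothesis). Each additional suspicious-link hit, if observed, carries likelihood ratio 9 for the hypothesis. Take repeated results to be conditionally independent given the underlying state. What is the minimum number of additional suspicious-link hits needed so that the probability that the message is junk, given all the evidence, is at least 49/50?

4

Prior odds = 0.026/0.974 = 13/487.
Combined Bayes factor of the evidence already in hand = 4 × 0.25 = 1.
Odds after that evidence = (13/487) × 1 = 13/487.
Target odds = 0.98/0.02 = 49.
Need 9ⁿ ≥ 49 ÷ (13/487) = 23863/13.
9³ = 729 falls short of 23863/13 but 9⁴ = 6561 reaches it, so n = 4.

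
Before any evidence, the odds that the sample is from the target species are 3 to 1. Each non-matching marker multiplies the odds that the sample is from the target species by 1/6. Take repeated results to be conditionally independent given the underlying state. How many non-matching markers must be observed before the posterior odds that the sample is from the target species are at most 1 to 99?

4

Prior odds = 3.
Likelihood ratio per non-matching marker = 1/6.
Target odds = 1/99.
Need 3 × (1/6)ⁿ ≤ 1/99, i.e. (1/6)ⁿ ≤ 1/297.
(1/6)³ = 1/216 is still above 1/297 but (1/6)⁴ = 1/1296 is at or below it, so n = 4.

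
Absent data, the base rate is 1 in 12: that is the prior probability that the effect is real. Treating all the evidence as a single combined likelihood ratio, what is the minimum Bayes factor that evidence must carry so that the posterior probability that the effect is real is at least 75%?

Prior odds = (1/12)/(11/12) = 1/11.
Target odds = 0.75/0.25 = 3.
Required Bayes factor = 3 ÷ (1/11) = 33.

33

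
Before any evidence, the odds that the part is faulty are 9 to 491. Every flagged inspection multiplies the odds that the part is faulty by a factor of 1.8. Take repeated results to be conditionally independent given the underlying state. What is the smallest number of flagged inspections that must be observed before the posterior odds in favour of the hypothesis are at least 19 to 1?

Prior odds = 9/491.
Likelihood ratio per flagged inspection = 1.8.
Target odds = 19.
Need (9/491) × 1.8ⁿ ≥ 19, i.e. 1.8ⁿ ≥ 9329/9.
1.8¹¹ ≈642.684 falls short of 9329/9 but 1.8¹² ≈1156.83 reaches it, so n = 12.

12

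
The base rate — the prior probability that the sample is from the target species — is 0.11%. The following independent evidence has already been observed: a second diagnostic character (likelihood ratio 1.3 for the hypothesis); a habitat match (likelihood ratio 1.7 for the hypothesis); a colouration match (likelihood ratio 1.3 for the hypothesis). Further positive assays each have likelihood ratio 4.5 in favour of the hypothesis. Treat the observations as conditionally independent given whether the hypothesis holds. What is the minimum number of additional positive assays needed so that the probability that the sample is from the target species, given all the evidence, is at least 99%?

Prior odds = 0.0011/0.9989 = 11/9989.
Combined Bayes factor of the evidence already in hand = 1.3 × 1.7 × 1.3 = 2.873.
Odds after that evidence = (11/9989) × 2.873 = 31603/9989000.
Target odds = 0.99/0.01 = 99.
Need 4.5ⁿ ≥ 99 ÷ (31603/9989000) = 89901000/2873.
4.5⁶ = 8303.765625 falls short of 89901000/2873 but 4.5⁷ = 4782969/128 reaches it, so n = 7.

7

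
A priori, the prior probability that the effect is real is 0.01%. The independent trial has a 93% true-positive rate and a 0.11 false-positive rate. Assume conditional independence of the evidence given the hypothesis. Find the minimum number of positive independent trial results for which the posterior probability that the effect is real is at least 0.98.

Prior odds: 0.0001 ÷ 0.9999 = 1/9999.
Likelihood ratio of a positive result = 0.93/0.11 = 93/11.
Target posterior odds = 0.98/0.02 = 49.
Need (1/9999) × (93/11)ⁿ ≥ 49, i.e. (93/11)ⁿ ≥ 489951.
(93/11)⁶ ≈365209 falls short of 489951 but (93/11)⁷ ≈3.08768e+06 reaches it, so n = 7.

7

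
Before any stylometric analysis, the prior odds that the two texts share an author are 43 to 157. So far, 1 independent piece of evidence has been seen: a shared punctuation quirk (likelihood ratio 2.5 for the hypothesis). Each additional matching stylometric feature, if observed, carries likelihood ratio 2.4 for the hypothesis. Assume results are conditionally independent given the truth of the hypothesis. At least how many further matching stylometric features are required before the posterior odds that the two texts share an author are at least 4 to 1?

3

Prior odds = 43/157.
Bayes factor of the evidence already in hand = 2.5.
Odds after that evidence = (43/157) × 2.5 = 215/314.
Target odds = 4.
Need 2.4ⁿ ≥ 4 ÷ (215/314) = 1256/215.
2.4² = 5.76 falls short of 1256/215 but 2.4³ = 13.824 reaches it, so n = 3.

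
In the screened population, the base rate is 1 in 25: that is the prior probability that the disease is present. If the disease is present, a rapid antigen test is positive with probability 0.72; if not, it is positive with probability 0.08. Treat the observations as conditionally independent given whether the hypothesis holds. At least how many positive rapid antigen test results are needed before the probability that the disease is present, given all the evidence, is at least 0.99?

Prior odds = 0.04/0.96 = 1/24.
Likelihood ratio of a positive = 0.72/0.08 = 9.
Target posterior odds = 0.99/0.01 = 99.
Need (1/24) × 9ⁿ ≥ 99, i.e. 9ⁿ ≥ 2376.
9³ = 729 falls short of 2376 but 9⁴ = 6561 reaches it, so n = 4.

4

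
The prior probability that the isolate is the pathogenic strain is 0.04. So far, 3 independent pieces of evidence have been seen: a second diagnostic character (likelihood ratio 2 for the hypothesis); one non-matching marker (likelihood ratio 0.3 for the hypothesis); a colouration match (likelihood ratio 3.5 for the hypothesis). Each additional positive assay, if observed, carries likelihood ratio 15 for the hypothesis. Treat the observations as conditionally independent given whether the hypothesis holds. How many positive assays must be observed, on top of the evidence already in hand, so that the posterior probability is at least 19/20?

Prior odds = 0.04/0.96 = 1/24.
Combined Bayes factor of the evidence already in hand = 2 × 0.3 × 3.5 = 2.1.
Odds after that evidence = (1/24) × 2.1 = 0.0875.
Target odds = 0.95/0.05 = 19.
Need 15ⁿ ≥ 19 ÷ 0.0875 = 1520/7.
15¹ = 15 falls short of 1520/7 but 15² = 225 reaches it, so n = 2.

2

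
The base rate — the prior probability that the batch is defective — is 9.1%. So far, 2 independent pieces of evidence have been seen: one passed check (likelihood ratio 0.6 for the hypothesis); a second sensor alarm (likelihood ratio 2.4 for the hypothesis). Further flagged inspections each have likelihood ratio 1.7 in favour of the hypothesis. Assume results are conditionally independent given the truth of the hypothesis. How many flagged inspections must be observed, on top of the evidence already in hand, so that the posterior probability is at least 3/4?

Prior odds = 0.091/0.909 = 91/909.
Combined Bayes factor of the evidence already in hand = 0.6 × 2.4 = 1.44.
Odds after that evidence = (91/909) × 1.44 = 364/2525.
Target odds = 0.75/0.25 = 3.
Need 1.7ⁿ ≥ 3 ÷ (364/2525) = 7575/364.
1.7⁵ = 1419857/100000 falls short of 7575/364 but 1.7⁶ = 24137569/1000000 reaches it, so n = 6.

6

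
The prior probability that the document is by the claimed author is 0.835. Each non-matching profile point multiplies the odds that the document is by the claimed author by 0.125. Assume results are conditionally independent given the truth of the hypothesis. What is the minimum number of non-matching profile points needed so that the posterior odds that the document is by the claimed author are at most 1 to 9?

2

Prior odds: 0.835 ÷ 0.165 = 167/33.
Likelihood ratio per non-matching profile point = 0.125.
Target odds = 1/9.
Require 0.125ⁿ ≤ 1/9 ÷ (167/33) = 11/501.
0.125¹ = 0.125 is still above 11/501 but 0.125² = 0.015625 is at or below it, so n = 2.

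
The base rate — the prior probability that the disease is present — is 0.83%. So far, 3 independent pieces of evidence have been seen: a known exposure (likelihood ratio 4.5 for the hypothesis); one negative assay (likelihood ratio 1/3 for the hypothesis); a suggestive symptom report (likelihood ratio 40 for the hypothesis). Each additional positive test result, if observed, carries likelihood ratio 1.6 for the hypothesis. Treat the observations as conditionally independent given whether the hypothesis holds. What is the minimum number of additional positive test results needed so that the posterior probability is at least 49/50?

10

Prior odds = 0.0083/0.9917 = 83/9917.
Combined Bayes factor of the evidence already in hand = 4.5 × (1/3) × 40 = 60.
Odds after that evidence = (83/9917) × 60 = 4980/9917.
Target odds = 0.98/0.02 = 49.
Need 1.6ⁿ ≥ 49 ÷ (4980/9917) = 485933/4980.
1.6⁹ = 134217728/1953125 falls short of 485933/4980 but 1.6¹⁰ ≈109.951 reaches it, so n = 10.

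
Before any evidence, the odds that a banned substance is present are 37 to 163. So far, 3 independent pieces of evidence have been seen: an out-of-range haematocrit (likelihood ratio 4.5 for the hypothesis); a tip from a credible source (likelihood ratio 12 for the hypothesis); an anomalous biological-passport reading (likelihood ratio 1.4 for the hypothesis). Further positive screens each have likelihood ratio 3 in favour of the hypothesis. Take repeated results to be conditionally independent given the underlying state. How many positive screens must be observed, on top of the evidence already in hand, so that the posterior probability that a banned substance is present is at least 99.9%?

Prior odds = 37/163.
Combined Bayes factor of the evidence already in hand = 4.5 × 12 × 1.4 = 75.6.
Odds after that evidence = (37/163) × 75.6 = 13986/815.
Target odds = 0.999/0.001 = 999.
Need 3ⁿ ≥ 999 ÷ (13986/815) = 815/14.
3³ = 27 falls short of 815/14 but 3⁴ = 81 reaches it, so n = 4.

4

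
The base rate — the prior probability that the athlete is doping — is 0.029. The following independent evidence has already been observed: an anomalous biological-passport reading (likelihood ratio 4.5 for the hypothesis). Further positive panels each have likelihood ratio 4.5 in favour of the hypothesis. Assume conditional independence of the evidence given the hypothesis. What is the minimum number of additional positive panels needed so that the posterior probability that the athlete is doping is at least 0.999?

Prior odds = 0.029/0.971 = 29/971.
Bayes factor of the evidence already in hand = 4.5.
Odds after that evidence = (29/971) × 4.5 = 261/1942.
Target odds = 0.999/0.001 = 999.
Need 4.5ⁿ ≥ 999 ÷ (261/1942) = 215562/29.
4.5⁵ = 1845.28125 falls short of 215562/29 but 4.5⁶ = 8303.765625 reaches it, so n = 6.

6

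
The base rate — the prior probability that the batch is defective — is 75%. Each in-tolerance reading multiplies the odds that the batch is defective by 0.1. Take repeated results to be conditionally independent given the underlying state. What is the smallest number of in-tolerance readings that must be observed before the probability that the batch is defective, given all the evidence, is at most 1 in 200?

3

Prior odds: 0.75 ÷ 0.25 = 3.
Likelihood ratio per in-tolerance reading = 0.1.
Target posterior odds = 0.005/0.995 = 1/199.
Need 3 × 0.1ⁿ ≤ 1/199, i.e. 0.1ⁿ ≤ 1/597.
0.1² = 0.01 is still above 1/597 but 0.1³ = 0.001 is at or below it, so n = 3.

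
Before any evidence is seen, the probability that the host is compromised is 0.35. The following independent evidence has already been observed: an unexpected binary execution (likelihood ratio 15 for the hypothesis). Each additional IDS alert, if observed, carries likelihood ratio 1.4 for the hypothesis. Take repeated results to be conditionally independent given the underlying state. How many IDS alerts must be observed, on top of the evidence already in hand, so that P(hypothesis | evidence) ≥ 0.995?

Prior odds = 0.35/0.65 = 7/13.
Bayes factor of the evidence already in hand = 15.
Odds after that evidence = (7/13) × 15 = 105/13.
Target odds = 0.995/0.005 = 199.
Need 1.4ⁿ ≥ 199 ÷ (105/13) = 2587/105.
1.4⁹ = 40353607/1953125 falls short of 2587/105 but 1.4¹⁰ = 282475249/9765625 reaches it, so n = 10.

10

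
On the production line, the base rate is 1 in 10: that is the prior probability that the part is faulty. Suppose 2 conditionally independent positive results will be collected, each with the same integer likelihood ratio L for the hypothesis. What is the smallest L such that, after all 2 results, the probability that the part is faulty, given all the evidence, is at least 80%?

6

Prior odds = 0.1/0.9 = 1/9.
Target odds = 0.8/0.2 = 4.
Need L² ≥ 4 ÷ (1/9) = 36.
5² = 25 < 36 ≤ 36 = 6², so L = 6.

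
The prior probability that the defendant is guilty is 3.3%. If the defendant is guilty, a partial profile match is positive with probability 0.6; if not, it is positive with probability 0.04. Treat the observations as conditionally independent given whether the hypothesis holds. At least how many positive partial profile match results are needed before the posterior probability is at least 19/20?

3

Prior odds: 0.033 ÷ 0.967 = 33/967.
Likelihood ratio of a positive = 0.6/0.04 = 15.
Target posterior odds = 0.95/0.05 = 19.
Require 15ⁿ ≥ 19 ÷ (33/967) = 18373/33.
15² = 225 falls short of 18373/33 but 15³ = 3375 reaches it, so n = 3.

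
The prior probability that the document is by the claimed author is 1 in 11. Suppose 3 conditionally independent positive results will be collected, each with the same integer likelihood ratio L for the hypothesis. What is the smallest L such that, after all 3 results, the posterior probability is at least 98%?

8

Prior odds = (1/11)/(10/11) = 0.1.
Target odds = 0.98/0.02 = 49.
Need L³ ≥ 49 ÷ 0.1 = 490.
7³ = 343 < 490 ≤ 512 = 8³, so L = 8.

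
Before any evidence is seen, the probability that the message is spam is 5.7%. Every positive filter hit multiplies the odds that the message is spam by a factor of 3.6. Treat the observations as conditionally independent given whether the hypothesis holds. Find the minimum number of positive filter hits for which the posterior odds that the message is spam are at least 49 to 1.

6

Prior odds = 0.057/0.943 = 57/943.
Likelihood ratio per positive filter hit = 3.6.
Target odds = 49.
Require 3.6ⁿ ≥ 49 ÷ (57/943) = 46207/57.
3.6⁵ = 604.66176 falls short of 46207/57 but 3.6⁶ = 34012224/15625 reaches it, so n = 6.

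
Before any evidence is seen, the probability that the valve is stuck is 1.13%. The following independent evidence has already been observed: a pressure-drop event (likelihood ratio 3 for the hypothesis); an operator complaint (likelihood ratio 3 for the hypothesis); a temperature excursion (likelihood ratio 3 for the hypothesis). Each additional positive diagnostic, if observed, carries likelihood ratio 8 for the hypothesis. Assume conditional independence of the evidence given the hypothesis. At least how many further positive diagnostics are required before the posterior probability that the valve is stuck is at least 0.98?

3

Prior odds = 0.0113/0.9887 = 113/9887.
Combined Bayes factor of the evidence already in hand = 3 × 3 × 3 = 27.
Odds after that evidence = (113/9887) × 27 = 3051/9887.
Target odds = 0.98/0.02 = 49.
Need 8ⁿ ≥ 49 ÷ (3051/9887) = 484463/3051.
8² = 64 falls short of 484463/3051 but 8³ = 512 reaches it, so n = 3.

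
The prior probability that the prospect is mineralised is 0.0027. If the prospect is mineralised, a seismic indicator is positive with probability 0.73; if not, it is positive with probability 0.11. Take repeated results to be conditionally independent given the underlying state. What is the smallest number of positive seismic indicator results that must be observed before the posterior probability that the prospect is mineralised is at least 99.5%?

Prior odds: 0.0027 ÷ 0.9973 = 27/9973.
Likelihood ratio of a positive = 0.73/0.11 = 73/11.
Target posterior odds = 0.995/0.005 = 199.
Require (73/11)ⁿ ≥ 199 ÷ (27/9973) = 1984627/27.
(73/11)⁵ ≈12872.1 falls short of 1984627/27 but (73/11)⁶ ≈85424.2 reaches it, so n = 6.

6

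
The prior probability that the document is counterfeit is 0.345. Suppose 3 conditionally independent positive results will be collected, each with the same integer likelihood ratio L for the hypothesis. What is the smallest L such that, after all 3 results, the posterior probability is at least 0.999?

Prior odds = 0.345/0.655 = 69/131.
Target odds = 0.999/0.001 = 999.
Need L³ ≥ 999 ÷ (69/131) = 43623/23.
12³ = 1728 < 43623/23 ≤ 2197 = 13³, so L = 13.

13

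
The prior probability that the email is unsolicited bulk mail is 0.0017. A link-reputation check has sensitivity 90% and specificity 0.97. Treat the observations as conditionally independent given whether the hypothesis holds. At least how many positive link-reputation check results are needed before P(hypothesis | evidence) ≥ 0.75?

3

Prior odds: 0.0017 ÷ 0.9983 = 17/9983.
False-positive rate = 1 − 0.97 = 0.03; likelihood ratio of a positive = 0.9/0.03 = 30.
Target posterior odds = 0.75/0.25 = 3.
Require 30ⁿ ≥ 3 ÷ (17/9983) = 29949/17.
30² = 900 falls short of 29949/17 but 30³ = 27000 reaches it, so n = 3.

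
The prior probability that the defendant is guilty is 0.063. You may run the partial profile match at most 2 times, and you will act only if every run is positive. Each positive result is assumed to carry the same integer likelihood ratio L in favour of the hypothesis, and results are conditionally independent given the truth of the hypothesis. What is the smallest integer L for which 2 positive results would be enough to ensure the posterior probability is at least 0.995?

Prior odds = 0.063/0.937 = 63/937.
Target odds = 0.995/0.005 = 199.
Need L² ≥ 199 ÷ (63/937) = 186463/63.
54² = 2916 < 186463/63 ≤ 3025 = 55², so L = 55.

55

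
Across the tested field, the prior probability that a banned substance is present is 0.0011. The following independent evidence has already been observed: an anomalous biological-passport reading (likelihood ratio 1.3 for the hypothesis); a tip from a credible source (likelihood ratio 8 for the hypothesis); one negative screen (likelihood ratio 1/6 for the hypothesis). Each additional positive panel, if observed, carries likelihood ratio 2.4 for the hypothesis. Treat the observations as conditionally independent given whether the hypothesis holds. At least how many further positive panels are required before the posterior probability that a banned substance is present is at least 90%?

10

Prior odds = 0.0011/0.9989 = 11/9989.
Combined Bayes factor of the evidence already in hand = 1.3 × 8 × (1/6) = 26/15.
Odds after that evidence = (11/9989) × 26/15 = 286/149835.
Target odds = 0.9/0.1 = 9.
Need 2.4ⁿ ≥ 9 ÷ (286/149835) = 1348515/286.
2.4⁹ ≈2641.81 falls short of 1348515/286 but 2.4¹⁰ ≈6340.34 reaches it, so n = 10.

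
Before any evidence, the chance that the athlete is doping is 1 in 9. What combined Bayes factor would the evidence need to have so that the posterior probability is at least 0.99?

Prior odds = (1/9)/(8/9) = 0.125.
Target odds = 0.99/0.01 = 99.
Required Bayes factor = 99 ÷ 0.125 = 792.

792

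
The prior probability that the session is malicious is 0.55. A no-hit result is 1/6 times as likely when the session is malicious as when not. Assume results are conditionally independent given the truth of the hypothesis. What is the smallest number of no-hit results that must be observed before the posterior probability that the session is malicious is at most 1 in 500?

4

Prior odds: 0.55 ÷ 0.45 = 11/9.
Likelihood ratio per no-hit result = 1/6.
Target posterior odds = 0.002/0.998 = 1/499.
Need (11/9) × (1/6)ⁿ ≤ 1/499, i.e. (1/6)ⁿ ≤ 9/5489.
(1/6)³ = 1/216 is still above 9/5489 but (1/6)⁴ = 1/1296 is at or below it, so n = 4.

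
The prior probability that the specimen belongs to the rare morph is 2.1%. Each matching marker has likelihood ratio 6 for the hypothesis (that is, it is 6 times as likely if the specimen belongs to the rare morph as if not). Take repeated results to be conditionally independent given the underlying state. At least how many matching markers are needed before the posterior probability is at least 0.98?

Prior odds = 0.021/0.979 = 21/979.
Likelihood ratio per matching marker = 6.
Target posterior odds = 0.98/0.02 = 49.
Require 6ⁿ ≥ 49 ÷ (21/979) = 6853/3.
6⁴ = 1296 falls short of 6853/3 but 6⁵ = 7776 reaches it, so n = 5.

5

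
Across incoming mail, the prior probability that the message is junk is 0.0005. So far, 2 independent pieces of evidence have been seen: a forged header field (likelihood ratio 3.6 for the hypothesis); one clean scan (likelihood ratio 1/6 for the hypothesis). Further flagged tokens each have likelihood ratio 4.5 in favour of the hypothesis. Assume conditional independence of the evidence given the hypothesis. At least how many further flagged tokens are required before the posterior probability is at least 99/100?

Prior odds = 0.0005/0.9995 = 1/1999.
Combined Bayes factor of the evidence already in hand = 3.6 × (1/6) = 0.6.
Odds after that evidence = (1/1999) × 0.6 = 3/9995.
Target odds = 0.99/0.01 = 99.
Need 4.5ⁿ ≥ 99 ÷ (3/9995) = 329835.
4.5⁸ = 43046721/256 falls short of 329835 but 4.5⁹ = 387420489/512 reaches it, so n = 9.

9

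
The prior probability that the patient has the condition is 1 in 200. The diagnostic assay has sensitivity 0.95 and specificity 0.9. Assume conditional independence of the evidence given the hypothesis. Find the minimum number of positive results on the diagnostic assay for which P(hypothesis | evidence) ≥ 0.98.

5

Prior odds = 0.005/0.995 = 1/199.
False-positive rate = 1 − 0.9 = 0.1; likelihood ratio of a positive = 0.95/0.1 = 9.5.
Target posterior odds = 0.98/0.02 = 49.
Require 9.5ⁿ ≥ 49 ÷ (1/199) = 9751.
9.5⁴ = 8145.0625 falls short of 9751 but 9.5⁵ = 77378.09375 reaches it, so n = 5.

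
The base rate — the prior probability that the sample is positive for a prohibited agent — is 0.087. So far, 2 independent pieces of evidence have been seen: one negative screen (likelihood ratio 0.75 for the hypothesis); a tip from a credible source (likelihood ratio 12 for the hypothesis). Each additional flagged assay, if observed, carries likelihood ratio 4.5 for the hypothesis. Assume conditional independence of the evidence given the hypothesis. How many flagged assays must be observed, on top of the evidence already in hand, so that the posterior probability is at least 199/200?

Prior odds = 0.087/0.913 = 87/913.
Combined Bayes factor of the evidence already in hand = 0.75 × 12 = 9.
Odds after that evidence = (87/913) × 9 = 783/913.
Target odds = 0.995/0.005 = 199.
Need 4.5ⁿ ≥ 199 ÷ (783/913) = 181687/783.
4.5³ = 91.125 falls short of 181687/783 but 4.5⁴ = 410.0625 reaches it, so n = 4.

4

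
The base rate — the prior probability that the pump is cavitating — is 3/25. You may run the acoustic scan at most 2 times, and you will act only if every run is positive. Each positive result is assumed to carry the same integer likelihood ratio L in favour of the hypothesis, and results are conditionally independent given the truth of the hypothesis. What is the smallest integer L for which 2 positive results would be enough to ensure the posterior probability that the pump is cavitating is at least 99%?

27

Prior odds = 0.12/0.88 = 3/22.
Target odds = 0.99/0.01 = 99.
Need L² ≥ 99 ÷ (3/22) = 726.
26² = 676 < 726 ≤ 729 = 27², so L = 27.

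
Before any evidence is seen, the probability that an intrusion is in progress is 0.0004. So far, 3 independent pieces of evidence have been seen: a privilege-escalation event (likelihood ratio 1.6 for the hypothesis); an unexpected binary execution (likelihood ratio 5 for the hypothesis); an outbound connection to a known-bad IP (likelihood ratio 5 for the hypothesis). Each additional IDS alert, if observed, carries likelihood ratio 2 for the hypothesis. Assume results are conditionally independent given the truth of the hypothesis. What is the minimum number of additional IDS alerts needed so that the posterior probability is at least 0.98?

Prior odds = 0.0004/0.9996 = 1/2499.
Combined Bayes factor of the evidence already in hand = 1.6 × 5 × 5 = 40.
Odds after that evidence = (1/2499) × 40 = 40/2499.
Target odds = 0.98/0.02 = 49.
Need 2ⁿ ≥ 49 ÷ (40/2499) = 3061.275.
2¹¹ = 2048 falls short of 3061.275 but 2¹² = 4096 reaches it, so n = 12.

12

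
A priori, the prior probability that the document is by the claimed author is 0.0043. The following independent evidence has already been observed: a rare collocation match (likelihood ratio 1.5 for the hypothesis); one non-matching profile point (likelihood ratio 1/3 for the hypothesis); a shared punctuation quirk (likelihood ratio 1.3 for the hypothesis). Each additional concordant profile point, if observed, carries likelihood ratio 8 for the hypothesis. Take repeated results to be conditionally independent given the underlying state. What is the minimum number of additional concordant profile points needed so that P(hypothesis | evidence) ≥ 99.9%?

Prior odds = 0.0043/0.9957 = 43/9957.
Combined Bayes factor of the evidence already in hand = 1.5 × (1/3) × 1.3 = 0.65.
Odds after that evidence = (43/9957) × 0.65 = 559/199140.
Target odds = 0.999/0.001 = 999.
Need 8ⁿ ≥ 999 ÷ (559/199140) = 198940860/559.
8⁶ = 262144 falls short of 198940860/559 but 8⁷ = 2097152 reaches it, so n = 7.

7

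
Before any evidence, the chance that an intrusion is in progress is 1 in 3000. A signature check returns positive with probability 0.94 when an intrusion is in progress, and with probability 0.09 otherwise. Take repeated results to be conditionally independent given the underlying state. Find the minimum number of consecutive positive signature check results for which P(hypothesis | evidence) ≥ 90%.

Prior odds: (1/3000) ÷ (2999/3000) = 1/2999.
Likelihood ratio of a positive result = 0.94/0.09 = 94/9.
Target odds: 0.9 ÷ 0.1 = 9.
Need (1/2999) × (94/9)ⁿ ≥ 9, i.e. (94/9)ⁿ ≥ 26991.
(94/9)⁴ = 78074896/6561 falls short of 26991 but (94/9)⁵ ≈124287 reaches it, so n = 5.

5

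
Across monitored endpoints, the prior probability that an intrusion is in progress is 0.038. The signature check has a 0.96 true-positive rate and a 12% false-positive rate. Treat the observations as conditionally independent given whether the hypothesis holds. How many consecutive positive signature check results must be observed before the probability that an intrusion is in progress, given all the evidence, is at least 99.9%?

Prior odds: 0.038 ÷ 0.962 = 19/481.
Likelihood ratio of a positive result = 0.96/0.12 = 8.
Target odds: 0.999 ÷ 0.001 = 999.
Need (19/481) × 8ⁿ ≥ 999, i.e. 8ⁿ ≥ 480519/19.
8⁴ = 4096 falls short of 480519/19 but 8⁵ = 32768 reaches it, so n = 5.

5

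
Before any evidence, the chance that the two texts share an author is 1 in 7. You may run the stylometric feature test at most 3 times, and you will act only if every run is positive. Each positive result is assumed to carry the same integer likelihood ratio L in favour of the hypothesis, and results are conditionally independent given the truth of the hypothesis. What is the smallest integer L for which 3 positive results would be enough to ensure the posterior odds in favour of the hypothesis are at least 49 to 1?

7

Prior odds = (1/7)/(6/7) = 1/6.
Target odds = 49.
Need L³ ≥ 49 ÷ (1/6) = 294.
6³ = 216 < 294 ≤ 343 = 7³, so L = 7.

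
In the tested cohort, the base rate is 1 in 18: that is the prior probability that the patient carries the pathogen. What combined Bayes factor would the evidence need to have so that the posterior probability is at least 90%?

Prior odds = (1/18)/(17/18) = 1/17.
Target odds = 0.9/0.1 = 9.
Required Bayes factor = 9 ÷ (1/17) = 153.

153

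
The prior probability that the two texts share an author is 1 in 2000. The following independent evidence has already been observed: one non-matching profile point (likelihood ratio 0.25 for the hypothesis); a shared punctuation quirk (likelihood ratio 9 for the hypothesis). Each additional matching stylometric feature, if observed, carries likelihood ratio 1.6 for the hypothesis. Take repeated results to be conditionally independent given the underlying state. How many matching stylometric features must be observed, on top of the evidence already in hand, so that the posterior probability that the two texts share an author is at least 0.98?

Prior odds = 0.0005/0.9995 = 1/1999.
Combined Bayes factor of the evidence already in hand = 0.25 × 9 = 2.25.
Odds after that evidence = (1/1999) × 2.25 = 9/7996.
Target odds = 0.98/0.02 = 49.
Need 1.6ⁿ ≥ 49 ÷ (9/7996) = 391804/9.
1.6²² ≈30948.5 falls short of 391804/9 but 1.6²³ ≈49517.6 reaches it, so n = 23.

23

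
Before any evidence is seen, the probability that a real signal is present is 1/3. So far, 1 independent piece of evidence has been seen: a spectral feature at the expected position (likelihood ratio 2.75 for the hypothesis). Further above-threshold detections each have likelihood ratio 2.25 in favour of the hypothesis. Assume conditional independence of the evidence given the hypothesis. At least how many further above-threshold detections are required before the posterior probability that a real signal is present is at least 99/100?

Prior odds = (1/3)/(2/3) = 0.5.
Bayes factor of the evidence already in hand = 2.75.
Odds after that evidence = 0.5 × 2.75 = 1.375.
Target odds = 0.99/0.01 = 99.
Need 2.25ⁿ ≥ 99 ÷ 1.375 = 72.
2.25⁵ = 59049/1024 falls short of 72 but 2.25⁶ = 531441/4096 reaches it, so n = 6.

6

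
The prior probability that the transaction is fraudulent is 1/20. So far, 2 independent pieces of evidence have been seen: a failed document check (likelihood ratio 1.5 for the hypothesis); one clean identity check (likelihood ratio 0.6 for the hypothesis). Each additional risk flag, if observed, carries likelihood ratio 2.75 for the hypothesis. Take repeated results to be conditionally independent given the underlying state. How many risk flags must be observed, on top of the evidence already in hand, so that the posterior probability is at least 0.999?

10

Prior odds = 0.05/0.95 = 1/19.
Combined Bayes factor of the evidence already in hand = 1.5 × 0.6 = 0.9.
Odds after that evidence = (1/19) × 0.9 = 9/190.
Target odds = 0.999/0.001 = 999.
Need 2.75ⁿ ≥ 999 ÷ (9/190) = 21090.
2.75⁹ ≈8994.86 falls short of 21090 but 2.75¹⁰ ≈24735.9 reaches it, so n = 10.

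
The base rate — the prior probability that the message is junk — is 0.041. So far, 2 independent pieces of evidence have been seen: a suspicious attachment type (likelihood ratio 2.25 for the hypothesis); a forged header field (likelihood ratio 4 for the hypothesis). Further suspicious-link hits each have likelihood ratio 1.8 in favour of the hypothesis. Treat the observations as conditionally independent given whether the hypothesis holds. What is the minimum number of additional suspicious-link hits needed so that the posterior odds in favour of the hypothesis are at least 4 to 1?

Prior odds = 0.041/0.959 = 41/959.
Combined Bayes factor of the evidence already in hand = 2.25 × 4 = 9.
Odds after that evidence = (41/959) × 9 = 369/959.
Target odds = 4.
Need 1.8ⁿ ≥ 4 ÷ (369/959) = 3836/369.
1.8³ = 5.832 falls short of 3836/369 but 1.8⁴ = 10.4976 reaches it, so n = 4.

4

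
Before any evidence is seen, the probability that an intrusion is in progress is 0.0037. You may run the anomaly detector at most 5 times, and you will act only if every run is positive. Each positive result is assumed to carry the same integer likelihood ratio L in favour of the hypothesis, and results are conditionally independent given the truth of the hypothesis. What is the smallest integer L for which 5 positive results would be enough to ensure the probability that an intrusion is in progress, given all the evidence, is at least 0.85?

Prior odds = 0.0037/0.9963 = 37/9963.
Target odds = 0.85/0.15 = 17/3.
Need L⁵ ≥ 17/3 ÷ (37/9963) = 56457/37.
4⁵ = 1024 < 56457/37 ≤ 3125 = 5⁵, so L = 5.

5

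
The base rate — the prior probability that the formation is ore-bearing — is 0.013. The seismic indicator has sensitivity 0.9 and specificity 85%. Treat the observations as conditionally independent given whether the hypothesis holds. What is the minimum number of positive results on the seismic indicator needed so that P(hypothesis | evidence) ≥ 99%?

5

Prior odds: 0.013 ÷ 0.987 = 13/987.
False-positive rate = 1 − 0.85 = 0.15; likelihood ratio of a positive = 0.9/0.15 = 6.
Target odds: 0.99 ÷ 0.01 = 99.
Require 6ⁿ ≥ 99 ÷ (13/987) = 97713/13.
6⁴ = 1296 falls short of 97713/13 but 6⁵ = 7776 reaches it, so n = 5.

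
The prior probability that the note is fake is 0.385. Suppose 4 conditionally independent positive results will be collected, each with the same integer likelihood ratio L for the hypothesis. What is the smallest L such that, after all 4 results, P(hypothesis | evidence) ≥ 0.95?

Prior odds = 0.385/0.615 = 77/123.
Target odds = 0.95/0.05 = 19.
Need L⁴ ≥ 19 ÷ (77/123) = 2337/77.
2⁴ = 16 < 2337/77 ≤ 81 = 3⁴, so L = 3.

3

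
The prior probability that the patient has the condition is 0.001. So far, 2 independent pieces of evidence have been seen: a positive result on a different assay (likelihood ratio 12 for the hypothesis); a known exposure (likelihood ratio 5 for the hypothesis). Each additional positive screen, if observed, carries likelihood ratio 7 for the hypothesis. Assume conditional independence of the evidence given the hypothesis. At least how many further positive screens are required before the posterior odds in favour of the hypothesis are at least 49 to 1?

Prior odds = 0.001/0.999 = 1/999.
Combined Bayes factor of the evidence already in hand = 12 × 5 = 60.
Odds after that evidence = (1/999) × 60 = 20/333.
Target odds = 49.
Need 7ⁿ ≥ 49 ÷ (20/333) = 815.85.
7³ = 343 falls short of 815.85 but 7⁴ = 2401 reaches it, so n = 4.

4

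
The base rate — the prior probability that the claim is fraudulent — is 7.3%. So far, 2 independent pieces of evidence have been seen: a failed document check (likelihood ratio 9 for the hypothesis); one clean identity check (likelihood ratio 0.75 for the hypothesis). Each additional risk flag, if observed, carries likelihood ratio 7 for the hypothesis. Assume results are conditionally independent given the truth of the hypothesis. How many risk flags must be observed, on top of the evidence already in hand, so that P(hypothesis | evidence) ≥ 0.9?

2

Prior odds = 0.073/0.927 = 73/927.
Combined Bayes factor of the evidence already in hand = 9 × 0.75 = 6.75.
Odds after that evidence = (73/927) × 6.75 = 219/412.
Target odds = 0.9/0.1 = 9.
Need 7ⁿ ≥ 9 ÷ (219/412) = 1236/73.
7¹ = 7 falls short of 1236/73 but 7² = 49 reaches it, so n = 2.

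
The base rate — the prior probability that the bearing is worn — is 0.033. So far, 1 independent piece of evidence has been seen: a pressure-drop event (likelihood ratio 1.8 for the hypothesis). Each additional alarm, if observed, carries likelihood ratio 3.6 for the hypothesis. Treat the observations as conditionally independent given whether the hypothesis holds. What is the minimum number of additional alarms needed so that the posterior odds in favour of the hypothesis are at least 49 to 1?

Prior odds = 0.033/0.967 = 33/967.
Bayes factor of the evidence already in hand = 1.8.
Odds after that evidence = (33/967) × 1.8 = 297/4835.
Target odds = 49.
Need 3.6ⁿ ≥ 49 ÷ (297/4835) = 236915/297.
3.6⁵ = 604.66176 falls short of 236915/297 but 3.6⁶ = 34012224/15625 reaches it, so n = 6.

6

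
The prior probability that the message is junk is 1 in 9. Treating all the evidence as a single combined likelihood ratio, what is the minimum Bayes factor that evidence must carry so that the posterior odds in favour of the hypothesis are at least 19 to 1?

Prior odds = (1/9)/(8/9) = 0.125.
Target odds = 19.
Required Bayes factor = 19 ÷ 0.125 = 152.

152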